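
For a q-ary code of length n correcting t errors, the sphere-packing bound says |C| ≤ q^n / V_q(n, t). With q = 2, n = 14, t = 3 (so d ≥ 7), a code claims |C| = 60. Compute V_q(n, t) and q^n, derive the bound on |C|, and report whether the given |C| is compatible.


V_q(n, t) = 470, q^n = 16384, Hamming bound = 34, |C| = 60 > bound (violated).

Step 1: Compute V_q(n, t) = Σ_{j=0}^3 C(n, j) (q−1)^j.
  j = 0: C(14,0)·(1)^0 = 1·1 = 1.
  j = 1: C(14,1)·(1)^1 = 14·1 = 14.
  j = 2: C(14,2)·(1)^2 = 91·1 = 91.
  j = 3: C(14,3)·(1)^3 = 364·1 = 364.
  V_q(n, t) = 1 + 14 + 91 + 364 = 470.
Step 2: q^n = 2^14 = 16384.
Step 3: Hamming bound ⌊q^n / V_q(n,t)⌋ = ⌊16384/470⌋ = 34.
Step 4: Compare |C| = 60 to 34: violated.
The claimed |C| lies above the Hamming bound, so no 2-ary code of length 14 with d ≥ 7 can have 60 codewords.


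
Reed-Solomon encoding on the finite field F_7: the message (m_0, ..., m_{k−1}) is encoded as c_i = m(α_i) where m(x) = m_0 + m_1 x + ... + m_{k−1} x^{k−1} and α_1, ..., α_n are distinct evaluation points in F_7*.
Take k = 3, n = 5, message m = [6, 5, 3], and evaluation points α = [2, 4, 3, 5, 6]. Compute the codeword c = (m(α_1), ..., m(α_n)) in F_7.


c = [0, 4, 6, 1, 4]

Message polynomial: m(x) = 6 + 5·x + 3·x^2 (mod 7).
For each evaluation point α_i, compute m(α_i) mod 7:
  α_1 = 2: Horner steps 3 → 4 → 0, so m(2) = 0.
  α_2 = 4: Horner steps 3 → 3 → 4, so m(4) = 4.
  α_3 = 3: Horner steps 3 → 0 → 6, so m(3) = 6.
  α_4 = 5: Horner steps 3 → 6 → 1, so m(5) = 1.
  α_5 = 6: Horner steps 3 → 2 → 4, so m(6) = 4.
Codeword c = [0, 4, 6, 1, 4] ∈ F_7^5.


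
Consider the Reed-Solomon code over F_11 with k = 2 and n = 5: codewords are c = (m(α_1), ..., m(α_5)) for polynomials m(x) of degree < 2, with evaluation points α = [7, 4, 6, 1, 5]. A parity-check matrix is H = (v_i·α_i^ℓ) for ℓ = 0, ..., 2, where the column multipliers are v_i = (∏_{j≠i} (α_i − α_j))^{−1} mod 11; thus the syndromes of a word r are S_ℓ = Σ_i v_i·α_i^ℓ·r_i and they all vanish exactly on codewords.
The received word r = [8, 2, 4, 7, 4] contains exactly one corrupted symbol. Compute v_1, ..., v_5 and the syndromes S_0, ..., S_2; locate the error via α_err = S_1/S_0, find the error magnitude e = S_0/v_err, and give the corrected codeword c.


S = (9, 10, 5), error at position 3, error magnitude e = 9, c = [8, 2, 6, 7, 4].

Step 1: column multipliers v_i = (∏_{j≠i}(α_i − α_j))^{−1} mod 11.
  i = 1 (α = 7): (7−4)(7−6)(7−1)(7−5) = 3·1·6·2 = 36 ≡ 3, so v_1 = 3^{−1} = 4 (mod 11).
  i = 2 (α = 4): (4−7)(4−6)(4−1)(4−5) = (−3)·(−2)·3·(−1) = −18 ≡ 4, so v_2 = 4^{−1} = 3 (mod 11).
  i = 3 (α = 6): (6−7)(6−4)(6−1)(6−5) = (−1)·2·5·1 = −10 ≡ 1, so v_3 = 1^{−1} = 1 (mod 11).
  i = 4 (α = 1): (1−7)(1−4)(1−6)(1−5) = (−6)·(−3)·(−5)·(−4) = 360 ≡ 8, so v_4 = 8^{−1} = 7 (mod 11).
  i = 5 (α = 5): (5−7)(5−4)(5−6)(5−1) = (−2)·1·(−1)·4 = 8 ≡ 8, so v_5 = 8^{−1} = 7 (mod 11).
  v = [4, 3, 1, 7, 7].
Step 2: syndromes of r = [8, 2, 4, 7, 4] (all sums mod 11).
  S_0 = Σ v_i r_i = 4·8 + 3·2 + 1·4 + 7·7 + 7·4 = 119 ≡ 9.
  S_1 = Σ v_i α_i r_i = 4·7·8 + 3·4·2 + 1·6·4 + 7·1·7 + 7·5·4 = 461 ≡ 10.
  α_i^2 mod 11 = [5, 5, 3, 1, 3].
  S_2 = Σ v_i α_i^2 r_i = 4·5·8 + 3·5·2 + 1·3·4 + 7·1·7 + 7·3·4 = 335 ≡ 5.
  S = (9, 10, 5) ≠ 0, so r is not a codeword (an error is present).
Step 3: locate the error. For a single error e at position i, S_ℓ = v_i·e·α_i^ℓ, so α_err = S_1/S_0.
  S_0^{−1} = 9^{−1} = 5 (mod 11), so α_err = 10·5 = 50 ≡ 6 = α_3. Error position i = 3.
  Consistency check: S_2/S_1 = 5·10 = 50 ≡ 6 = α_err ✓ (single-error assumption holds).
Step 4: error magnitude e = S_0/v_3 = S_0·∏_{j≠3}(α_3 − α_j) = 9·1 = 9 ≡ 9 (mod 11).
Step 5: correct position 3: c_3 = r_3 − e = 4 − 9 ≡ 6 (mod 11). Hence c = [8, 2, 6, 7, 4].
  Check: interpolating c through the α_i gives m(x) = 5 + 2·x (degree < 2) with m(α_i) = c_i for every i, so c is indeed a codeword.


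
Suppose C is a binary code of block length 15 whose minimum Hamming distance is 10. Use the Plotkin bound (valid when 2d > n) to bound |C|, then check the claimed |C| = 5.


Plotkin bound M ≤ 4; given |C| = 5 > bound (violated).

Check applicability: 2d = 20, n = 15.
2d − n = 5 > 0, so Plotkin applies.
Compute d/(2d−n) = 10/5 ≈ 2.0000.
⌊d/(2d−n)⌋ = 2.
Plotkin bound: M ≤ 2·2 = 4.
Given |C| = 5, check: VIOLATED.
This |C| is above the Plotkin bound, so no binary code with n = 15, d = 10 and 5 codewords exists.


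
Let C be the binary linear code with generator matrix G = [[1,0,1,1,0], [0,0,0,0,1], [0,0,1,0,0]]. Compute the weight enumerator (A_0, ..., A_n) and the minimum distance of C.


Weight distribution: A_0 = 1, A_1 = 2, A_2 = 2, A_3 = 2, A_4 = 1. Minimum distance d = 1.

Enumerate all 2^3 = 8 messages m ∈ F_2^3.
For each, compute codeword c = mG in F_2^5, then tally its weight.
  m = 000 → c = 00000, weight = 0.
  m = 100 → c = 10110, weight = 3.
  m = 010 → c = 00001, weight = 1.
  m = 110 → c = 10111, weight = 4.
  m = 001 → c = 00100, weight = 1.
  m = 101 → c = 10010, weight = 2.
  m = 011 → c = 00101, weight = 2.
  m = 111 → c = 10011, weight = 3.
Tally weights:
  weight 0: 1 codewords.
  weight 1: 2 codewords.
  weight 2: 2 codewords.
  weight 3: 2 codewords.
  weight 4: 1 codewords.
Minimum distance d = smallest w > 0 with A_w > 0 = 1.
Sanity: Σ A_w = 8 = 2^3 = 8 ✓.


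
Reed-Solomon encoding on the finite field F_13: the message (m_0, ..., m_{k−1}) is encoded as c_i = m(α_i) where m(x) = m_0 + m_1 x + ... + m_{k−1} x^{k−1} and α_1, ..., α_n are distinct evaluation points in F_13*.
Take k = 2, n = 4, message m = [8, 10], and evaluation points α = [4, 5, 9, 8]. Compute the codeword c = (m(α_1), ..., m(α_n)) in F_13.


c = [9, 6, 7, 10]

Message polynomial: m(x) = 8 + 10·x (mod 13).
For each evaluation point α_i, compute m(α_i) mod 13:
  α_1 = 4: Horner steps 10 → 9, so m(4) = 9.
  α_2 = 5: Horner steps 10 → 6, so m(5) = 6.
  α_3 = 9: Horner steps 10 → 7, so m(9) = 7.
  α_4 = 8: Horner steps 10 → 10, so m(8) = 10.
Codeword c = [9, 6, 7, 10] ∈ F_13^4.


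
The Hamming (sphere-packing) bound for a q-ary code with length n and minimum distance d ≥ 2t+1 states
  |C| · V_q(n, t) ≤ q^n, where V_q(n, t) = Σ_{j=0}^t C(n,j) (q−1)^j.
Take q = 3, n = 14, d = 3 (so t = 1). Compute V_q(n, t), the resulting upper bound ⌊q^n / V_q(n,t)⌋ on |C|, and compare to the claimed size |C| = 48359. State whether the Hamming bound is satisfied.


V_q(n, t) = 29, q^n = 4782969, Hamming bound = 164929, |C| = 48359 ≤ bound (satisfied).

Step 1: Compute V_q(n, t) = Σ_{j=0}^1 C(n, j) (q−1)^j.
  j = 0: C(14,0)·(2)^0 = 1·1 = 1.
  j = 1: C(14,1)·(2)^1 = 14·2 = 28.
  V_q(n, t) = 1 + 28 = 29.
Step 2: q^n = 3^14 = 4782969.
Step 3: Hamming bound ⌊q^n / V_q(n,t)⌋ = ⌊4782969/29⌋ = 164929.
Step 4: Compare |C| = 48359 to 164929: satisfied.
The claimed |C| lies below the Hamming bound.


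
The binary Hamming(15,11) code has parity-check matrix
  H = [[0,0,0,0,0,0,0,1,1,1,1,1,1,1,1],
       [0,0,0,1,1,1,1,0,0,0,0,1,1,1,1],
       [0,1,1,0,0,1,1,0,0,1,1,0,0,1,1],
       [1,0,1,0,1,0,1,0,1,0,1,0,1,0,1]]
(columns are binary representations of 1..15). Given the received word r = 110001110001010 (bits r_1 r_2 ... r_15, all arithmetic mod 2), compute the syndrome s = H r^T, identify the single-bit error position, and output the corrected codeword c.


s = (1, 0, 0, 0)^T, error position = 8, corrected codeword c = 110001100001010

Compute s = H r^T mod 2 one row at a time:
  s_1 = 1 + 0 + 0 + 0 + 1 + 0 + 1 + 0 = 3 ≡ 1 (mod 2).
  s_2 = 0 + 0 + 1 + 1 + 1 + 0 + 1 + 0 = 4 ≡ 0 (mod 2).
  s_3 = 1 + 0 + 1 + 1 + 0 + 0 + 1 + 0 = 4 ≡ 0 (mod 2).
  s_4 = 1 + 0 + 0 + 1 + 0 + 0 + 0 + 0 = 2 ≡ 0 (mod 2).
s = (1, 0, 0, 0)^T — this equals column 8 of H (binary 1000), so error is at position 8.
Correct: flip bit 8 of r = 110001110001010 to get c = 110001100001010.


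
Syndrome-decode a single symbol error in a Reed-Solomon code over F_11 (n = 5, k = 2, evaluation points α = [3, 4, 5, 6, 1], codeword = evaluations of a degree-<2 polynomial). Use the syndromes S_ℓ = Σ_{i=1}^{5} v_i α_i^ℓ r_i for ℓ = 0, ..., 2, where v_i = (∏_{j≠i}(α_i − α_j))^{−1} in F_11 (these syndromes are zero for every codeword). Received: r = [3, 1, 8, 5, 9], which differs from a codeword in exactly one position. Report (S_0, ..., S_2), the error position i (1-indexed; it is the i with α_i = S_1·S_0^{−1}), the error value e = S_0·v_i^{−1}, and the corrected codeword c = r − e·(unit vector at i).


S = (2, 8, 10), error at position 2, error magnitude e = 1, c = [3, 0, 8, 5, 9].

Step 1: column multipliers v_i = (∏_{j≠i}(α_i − α_j))^{−1} mod 11.
  i = 1 (α = 3): (3−4)(3−5)(3−6)(3−1) = (−1)·(−2)·(−3)·2 = −12 ≡ 10, so v_1 = 10^{−1} = 10 (mod 11).
  i = 2 (α = 4): (4−3)(4−5)(4−6)(4−1) = 1·(−1)·(−2)·3 = 6 ≡ 6, so v_2 = 6^{−1} = 2 (mod 11).
  i = 3 (α = 5): (5−3)(5−4)(5−6)(5−1) = 2·1·(−1)·4 = −8 ≡ 3, so v_3 = 3^{−1} = 4 (mod 11).
  i = 4 (α = 6): (6−3)(6−4)(6−5)(6−1) = 3·2·1·5 = 30 ≡ 8, so v_4 = 8^{−1} = 7 (mod 11).
  i = 5 (α = 1): (1−3)(1−4)(1−5)(1−6) = (−2)·(−3)·(−4)·(−5) = 120 ≡ 10, so v_5 = 10^{−1} = 10 (mod 11).
  v = [10, 2, 4, 7, 10].
Step 2: syndromes of r = [3, 1, 8, 5, 9] (all sums mod 11).
  S_0 = Σ v_i r_i = 10·3 + 2·1 + 4·8 + 7·5 + 10·9 = 189 ≡ 2.
  S_1 = Σ v_i α_i r_i = 10·3·3 + 2·4·1 + 4·5·8 + 7·6·5 + 10·1·9 = 558 ≡ 8.
  α_i^2 mod 11 = [9, 5, 3, 3, 1].
  S_2 = Σ v_i α_i^2 r_i = 10·9·3 + 2·5·1 + 4·3·8 + 7·3·5 + 10·1·9 = 571 ≡ 10.
  S = (2, 8, 10) ≠ 0, so r is not a codeword (an error is present).
Step 3: locate the error. For a single error e at position i, S_ℓ = v_i·e·α_i^ℓ, so α_err = S_1/S_0.
  S_0^{−1} = 2^{−1} = 6 (mod 11), so α_err = 8·6 = 48 ≡ 4 = α_2. Error position i = 2.
  Consistency check: S_2/S_1 = 10·7 = 70 ≡ 4 = α_err ✓ (single-error assumption holds).
Step 4: error magnitude e = S_0/v_2 = S_0·∏_{j≠2}(α_2 − α_j) = 2·6 = 12 ≡ 1 (mod 11).
Step 5: correct position 2: c_2 = r_2 − e = 1 − 1 ≡ 0 (mod 11). Hence c = [3, 0, 8, 5, 9].
  Check: interpolating c through the α_i gives m(x) = 1 + 8·x (degree < 2) with m(α_i) = c_i for every i, so c is indeed a codeword.


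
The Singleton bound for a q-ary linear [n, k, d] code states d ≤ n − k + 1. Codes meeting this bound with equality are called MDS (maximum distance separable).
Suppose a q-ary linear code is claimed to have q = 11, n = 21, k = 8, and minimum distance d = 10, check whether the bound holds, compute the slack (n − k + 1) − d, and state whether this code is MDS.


Singleton RHS = n − k + 1 = 14, slack = 4, bound satisfied, not MDS.

Singleton bound: d ≤ n − k + 1.
Here n = 21, k = 8, so n − k + 1 = 14.
Given d = 10, check d ≤ 14: YES.
Slack = (n − k + 1) − d = 4.
The code is NOT MDS (slack = 4 > 0).
Description: the claimed parameters are [21, 8, 10]_11; such a code would be non-MDS.


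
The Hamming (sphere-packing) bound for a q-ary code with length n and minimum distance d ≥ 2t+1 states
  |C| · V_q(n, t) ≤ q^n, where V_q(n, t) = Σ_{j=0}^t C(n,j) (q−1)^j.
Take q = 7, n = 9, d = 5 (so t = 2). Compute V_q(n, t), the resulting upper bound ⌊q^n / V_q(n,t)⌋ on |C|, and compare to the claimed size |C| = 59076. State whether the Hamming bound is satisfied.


V_q(n, t) = 1351, q^n = 40353607, Hamming bound = 29869, |C| = 59076 > bound (violated).

Step 1: Compute V_q(n, t) = Σ_{j=0}^2 C(n, j) (q−1)^j.
  j = 0: C(9,0)·(6)^0 = 1·1 = 1.
  j = 1: C(9,1)·(6)^1 = 9·6 = 54.
  j = 2: C(9,2)·(6)^2 = 36·36 = 1296.
  V_q(n, t) = 1 + 54 + 1296 = 1351.
Step 2: q^n = 7^9 = 40353607.
Step 3: Hamming bound ⌊q^n / V_q(n,t)⌋ = ⌊40353607/1351⌋ = 29869.
Step 4: Compare |C| = 59076 to 29869: violated.
The claimed |C| lies above the Hamming bound, so no 7-ary code of length 9 with d ≥ 5 can have 59076 codewords.


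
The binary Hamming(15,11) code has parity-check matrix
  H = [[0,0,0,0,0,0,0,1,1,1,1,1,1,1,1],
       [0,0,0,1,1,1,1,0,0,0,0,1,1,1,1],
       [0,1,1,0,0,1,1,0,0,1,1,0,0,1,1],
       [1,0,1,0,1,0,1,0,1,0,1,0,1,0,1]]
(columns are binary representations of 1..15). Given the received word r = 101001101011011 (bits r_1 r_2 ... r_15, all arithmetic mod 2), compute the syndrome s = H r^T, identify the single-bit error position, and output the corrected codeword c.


s = (1, 1, 0, 0)^T, error position = 12, corrected codeword c = 101001101010011

Compute s = H r^T mod 2 one row at a time:
  s_1 = 0 + 1 + 0 + 1 + 1 + 0 + 1 + 1 = 5 ≡ 1 (mod 2).
  s_2 = 0 + 0 + 1 + 1 + 1 + 0 + 1 + 1 = 5 ≡ 1 (mod 2).
  s_3 = 0 + 1 + 1 + 1 + 0 + 1 + 1 + 1 = 6 ≡ 0 (mod 2).
  s_4 = 1 + 1 + 0 + 1 + 1 + 1 + 0 + 1 = 6 ≡ 0 (mod 2).
s = (1, 1, 0, 0)^T — this equals column 12 of H (binary 1100), so error is at position 12.
Correct: flip bit 12 of r = 101001101011011 to get c = 101001101010011.


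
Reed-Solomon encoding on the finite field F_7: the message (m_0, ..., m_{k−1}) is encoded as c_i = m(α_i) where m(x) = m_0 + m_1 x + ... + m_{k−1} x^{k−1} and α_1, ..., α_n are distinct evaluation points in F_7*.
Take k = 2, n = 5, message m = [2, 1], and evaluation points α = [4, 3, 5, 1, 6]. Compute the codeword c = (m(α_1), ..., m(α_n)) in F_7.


c = [6, 5, 0, 3, 1]

Message polynomial: m(x) = 2 + 1·x (mod 7).
For each evaluation point α_i, compute m(α_i) mod 7:
  α_1 = 4: Horner steps 1 → 6, so m(4) = 6.
  α_2 = 3: Horner steps 1 → 5, so m(3) = 5.
  α_3 = 5: Horner steps 1 → 0, so m(5) = 0.
  α_4 = 1: Horner steps 1 → 3, so m(1) = 3.
  α_5 = 6: Horner steps 1 → 1, so m(6) = 1.
Codeword c = [6, 5, 0, 3, 1] ∈ F_7^5.


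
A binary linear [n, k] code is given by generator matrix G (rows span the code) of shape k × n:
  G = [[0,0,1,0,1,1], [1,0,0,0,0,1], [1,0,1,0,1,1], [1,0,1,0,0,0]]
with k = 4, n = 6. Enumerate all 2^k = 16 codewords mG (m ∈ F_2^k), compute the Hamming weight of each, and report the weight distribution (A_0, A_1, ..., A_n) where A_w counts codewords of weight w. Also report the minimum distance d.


Weight distribution: A_0 = 1, A_1 = 4, A_2 = 6, A_3 = 4, A_4 = 1. Minimum distance d = 1.

Enumerate all 2^4 = 16 messages m ∈ F_2^4.
For each, compute codeword c = mG in F_2^6, then tally its weight.
  m = 0000 → c = 000000, weight = 0.
  m = 1000 → c = 001011, weight = 3.
  m = 0100 → c = 100001, weight = 2.
  m = 1100 → c = 101010, weight = 3.
  m = 0010 → c = 101011, weight = 4.
  m = 1010 → c = 100000, weight = 1.
  m = 0110 → c = 001010, weight = 2.
  m = 1110 → c = 000001, weight = 1.
  m = 0001 → c = 101000, weight = 2.
  m = 1001 → c = 100011, weight = 3.
  m = 0101 → c = 001001, weight = 2.
  m = 1101 → c = 000010, weight = 1.
  m = 0011 → c = 000011, weight = 2.
  m = 1011 → c = 001000, weight = 1.
  m = 0111 → c = 100010, weight = 2.
  m = 1111 → c = 101001, weight = 3.
Tally weights:
  weight 0: 1 codewords.
  weight 1: 4 codewords.
  weight 2: 6 codewords.
  weight 3: 4 codewords.
  weight 4: 1 codewords.
Minimum distance d = smallest w > 0 with A_w > 0 = 1.
Sanity: Σ A_w = 16 = 2^4 = 16 ✓.


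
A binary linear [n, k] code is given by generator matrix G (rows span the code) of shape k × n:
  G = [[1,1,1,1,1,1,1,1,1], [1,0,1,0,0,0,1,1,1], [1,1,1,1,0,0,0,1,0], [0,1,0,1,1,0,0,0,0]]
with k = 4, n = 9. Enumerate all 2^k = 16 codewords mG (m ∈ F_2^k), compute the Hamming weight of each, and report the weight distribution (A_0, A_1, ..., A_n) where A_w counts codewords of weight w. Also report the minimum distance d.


Weight distribution: A_0 = 1, A_1 = 1, A_3 = 2, A_4 = 4, A_5 = 4, A_6 = 2, A_8 = 1, A_9 = 1. Minimum distance d = 1.

Enumerate all 2^4 = 16 messages m ∈ F_2^4.
For each, compute codeword c = mG in F_2^9, then tally its weight.
  m = 0000 → c = 000000000, weight = 0.
  m = 1000 → c = 111111111, weight = 9.
  m = 0100 → c = 101000111, weight = 5.
  m = 1100 → c = 010111000, weight = 4.
  m = 0010 → c = 111100010, weight = 5.
  m = 1010 → c = 000011101, weight = 4.
  m = 0110 → c = 010100101, weight = 4.
  m = 1110 → c = 101011010, weight = 5.
  m = 0001 → c = 010110000, weight = 3.
  m = 1001 → c = 101001111, weight = 6.
  m = 0101 → c = 111110111, weight = 8.
  m = 1101 → c = 000001000, weight = 1.
  m = 0011 → c = 101010010, weight = 4.
  m = 1011 → c = 010101101, weight = 5.
  m = 0111 → c = 000010101, weight = 3.
  m = 1111 → c = 111101010, weight = 6.
Tally weights:
  weight 0: 1 codewords.
  weight 1: 1 codewords.
  weight 3: 2 codewords.
  weight 4: 4 codewords.
  weight 5: 4 codewords.
  weight 6: 2 codewords.
  weight 8: 1 codewords.
  weight 9: 1 codewords.
Minimum distance d = smallest w > 0 with A_w > 0 = 1.
Sanity: Σ A_w = 16 = 2^4 = 16 ✓.


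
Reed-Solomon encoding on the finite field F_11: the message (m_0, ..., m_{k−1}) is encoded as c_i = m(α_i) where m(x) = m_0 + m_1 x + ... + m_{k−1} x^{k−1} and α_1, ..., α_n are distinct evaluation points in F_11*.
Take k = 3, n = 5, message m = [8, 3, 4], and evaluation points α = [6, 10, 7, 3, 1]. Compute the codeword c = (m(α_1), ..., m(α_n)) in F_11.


c = [5, 9, 5, 9, 4]

Message polynomial: m(x) = 8 + 3·x + 4·x^2 (mod 11).
For each evaluation point α_i, compute m(α_i) mod 11:
  α_1 = 6: Horner steps 4 → 5 → 5, so m(6) = 5.
  α_2 = 10: Horner steps 4 → 10 → 9, so m(10) = 9.
  α_3 = 7: Horner steps 4 → 9 → 5, so m(7) = 5.
  α_4 = 3: Horner steps 4 → 4 → 9, so m(3) = 9.
  α_5 = 1: Horner steps 4 → 7 → 4, so m(1) = 4.
Codeword c = [5, 9, 5, 9, 4] ∈ F_11^5.


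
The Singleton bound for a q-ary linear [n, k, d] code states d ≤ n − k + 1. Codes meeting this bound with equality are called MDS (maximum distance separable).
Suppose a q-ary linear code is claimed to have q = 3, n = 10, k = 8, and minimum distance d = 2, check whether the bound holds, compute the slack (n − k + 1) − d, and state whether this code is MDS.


Singleton RHS = n − k + 1 = 3, slack = 1, bound satisfied, not MDS.

Singleton bound: d ≤ n − k + 1.
Here n = 10, k = 8, so n − k + 1 = 3.
Given d = 2, check d ≤ 3: YES.
Slack = (n − k + 1) − d = 1.
The code is NOT MDS (slack = 1 > 0).
Description: the claimed parameters are [10, 8, 2]_3; such a code would be non-MDS.


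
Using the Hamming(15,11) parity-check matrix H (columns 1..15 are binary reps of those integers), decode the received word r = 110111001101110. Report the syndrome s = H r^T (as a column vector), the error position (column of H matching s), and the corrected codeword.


s = (1, 0, 0, 0)^T, error position = 8, corrected codeword c = 110111011101110

Compute s = H r^T mod 2 one row at a time:
  s_1 = 0 + 1 + 1 + 0 + 1 + 1 + 1 + 0 = 5 ≡ 1 (mod 2).
  s_2 = 1 + 1 + 1 + 0 + 1 + 1 + 1 + 0 = 6 ≡ 0 (mod 2).
  s_3 = 1 + 0 + 1 + 0 + 1 + 0 + 1 + 0 = 4 ≡ 0 (mod 2).
  s_4 = 1 + 0 + 1 + 0 + 1 + 0 + 1 + 0 = 4 ≡ 0 (mod 2).
s = (1, 0, 0, 0)^T — this equals column 8 of H (binary 1000), so error is at position 8.
Correct: flip bit 8 of r = 110111001101110 to get c = 110111011101110.


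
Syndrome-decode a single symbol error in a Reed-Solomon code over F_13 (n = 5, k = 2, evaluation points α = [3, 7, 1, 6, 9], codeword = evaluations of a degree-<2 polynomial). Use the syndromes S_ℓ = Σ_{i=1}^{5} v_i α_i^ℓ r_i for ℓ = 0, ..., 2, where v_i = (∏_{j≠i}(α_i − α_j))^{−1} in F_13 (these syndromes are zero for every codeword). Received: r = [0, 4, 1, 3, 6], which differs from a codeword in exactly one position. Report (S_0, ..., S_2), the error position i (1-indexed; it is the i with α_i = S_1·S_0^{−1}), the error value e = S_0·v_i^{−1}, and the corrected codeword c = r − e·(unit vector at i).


S = (10, 10, 10), error at position 3, error magnitude e = 3, c = [0, 4, 11, 3, 6].

Step 1: column multipliers v_i = (∏_{j≠i}(α_i − α_j))^{−1} mod 13.
  i = 1 (α = 3): (3−7)(3−1)(3−6)(3−9) = (−4)·2·(−3)·(−6) = −144 ≡ 12, so v_1 = 12^{−1} = 12 (mod 13).
  i = 2 (α = 7): (7−3)(7−1)(7−6)(7−9) = 4·6·1·(−2) = −48 ≡ 4, so v_2 = 4^{−1} = 10 (mod 13).
  i = 3 (α = 1): (1−3)(1−7)(1−6)(1−9) = (−2)·(−6)·(−5)·(−8) = 480 ≡ 12, so v_3 = 12^{−1} = 12 (mod 13).
  i = 4 (α = 6): (6−3)(6−7)(6−1)(6−9) = 3·(−1)·5·(−3) = 45 ≡ 6, so v_4 = 6^{−1} = 11 (mod 13).
  i = 5 (α = 9): (9−3)(9−7)(9−1)(9−6) = 6·2·8·3 = 288 ≡ 2, so v_5 = 2^{−1} = 7 (mod 13).
  v = [12, 10, 12, 11, 7].
Step 2: syndromes of r = [0, 4, 1, 3, 6] (all sums mod 13).
  S_0 = Σ v_i r_i = 12·0 + 10·4 + 12·1 + 11·3 + 7·6 = 127 ≡ 10.
  S_1 = Σ v_i α_i r_i = 12·3·0 + 10·7·4 + 12·1·1 + 11·6·3 + 7·9·6 = 868 ≡ 10.
  α_i^2 mod 13 = [9, 10, 1, 10, 3].
  S_2 = Σ v_i α_i^2 r_i = 12·9·0 + 10·10·4 + 12·1·1 + 11·10·3 + 7·3·6 = 868 ≡ 10.
  S = (10, 10, 10) ≠ 0, so r is not a codeword (an error is present).
Step 3: locate the error. For a single error e at position i, S_ℓ = v_i·e·α_i^ℓ, so α_err = S_1/S_0.
  S_0^{−1} = 10^{−1} = 4 (mod 13), so α_err = 10·4 = 40 ≡ 1 = α_3. Error position i = 3.
  Consistency check: S_2/S_1 = 10·4 = 40 ≡ 1 = α_err ✓ (single-error assumption holds).
Step 4: error magnitude e = S_0/v_3 = S_0·∏_{j≠3}(α_3 − α_j) = 10·12 = 120 ≡ 3 (mod 13).
Step 5: correct position 3: c_3 = r_3 − e = 1 − 3 ≡ 11 (mod 13). Hence c = [0, 4, 11, 3, 6].
  Check: interpolating c through the α_i gives m(x) = 10 + 1·x (degree < 2) with m(α_i) = c_i for every i, so c is indeed a codeword.


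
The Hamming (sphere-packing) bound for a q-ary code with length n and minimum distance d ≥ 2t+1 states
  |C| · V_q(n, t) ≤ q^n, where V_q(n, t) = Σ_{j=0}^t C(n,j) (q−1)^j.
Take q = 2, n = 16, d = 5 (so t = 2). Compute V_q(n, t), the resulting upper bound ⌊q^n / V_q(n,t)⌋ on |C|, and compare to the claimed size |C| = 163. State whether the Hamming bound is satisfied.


V_q(n, t) = 137, q^n = 65536, Hamming bound = 478, |C| = 163 ≤ bound (satisfied).

Step 1: Compute V_q(n, t) = Σ_{j=0}^2 C(n, j) (q−1)^j.
  j = 0: C(16,0)·(1)^0 = 1·1 = 1.
  j = 1: C(16,1)·(1)^1 = 16·1 = 16.
  j = 2: C(16,2)·(1)^2 = 120·1 = 120.
  V_q(n, t) = 1 + 16 + 120 = 137.
Step 2: q^n = 2^16 = 65536.
Step 3: Hamming bound ⌊q^n / V_q(n,t)⌋ = ⌊65536/137⌋ = 478.
Step 4: Compare |C| = 163 to 478: satisfied.
The claimed |C| lies below the Hamming bound.


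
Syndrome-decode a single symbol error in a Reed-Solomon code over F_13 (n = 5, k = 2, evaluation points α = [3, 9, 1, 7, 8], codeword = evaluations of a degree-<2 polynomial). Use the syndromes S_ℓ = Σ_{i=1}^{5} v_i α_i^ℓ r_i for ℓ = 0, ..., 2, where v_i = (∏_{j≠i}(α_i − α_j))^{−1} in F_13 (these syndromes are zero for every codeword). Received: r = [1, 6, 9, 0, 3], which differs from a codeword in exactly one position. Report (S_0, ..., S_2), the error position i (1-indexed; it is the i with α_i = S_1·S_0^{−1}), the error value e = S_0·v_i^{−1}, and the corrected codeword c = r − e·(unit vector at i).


S = (3, 3, 3), error at position 3, error magnitude e = 1, c = [1, 6, 8, 0, 3].

Step 1: column multipliers v_i = (∏_{j≠i}(α_i − α_j))^{−1} mod 13.
  i = 1 (α = 3): (3−9)(3−1)(3−7)(3−8) = (−6)·2·(−4)·(−5) = −240 ≡ 7, so v_1 = 7^{−1} = 2 (mod 13).
  i = 2 (α = 9): (9−3)(9−1)(9−7)(9−8) = 6·8·2·1 = 96 ≡ 5, so v_2 = 5^{−1} = 8 (mod 13).
  i = 3 (α = 1): (1−3)(1−9)(1−7)(1−8) = (−2)·(−8)·(−6)·(−7) = 672 ≡ 9, so v_3 = 9^{−1} = 3 (mod 13).
  i = 4 (α = 7): (7−3)(7−9)(7−1)(7−8) = 4·(−2)·6·(−1) = 48 ≡ 9, so v_4 = 9^{−1} = 3 (mod 13).
  i = 5 (α = 8): (8−3)(8−9)(8−1)(8−7) = 5·(−1)·7·1 = −35 ≡ 4, so v_5 = 4^{−1} = 10 (mod 13).
  v = [2, 8, 3, 3, 10].
Step 2: syndromes of r = [1, 6, 9, 0, 3] (all sums mod 13).
  S_0 = Σ v_i r_i = 2·1 + 8·6 + 3·9 + 3·0 + 10·3 = 107 ≡ 3.
  S_1 = Σ v_i α_i r_i = 2·3·1 + 8·9·6 + 3·1·9 + 3·7·0 + 10·8·3 = 705 ≡ 3.
  α_i^2 mod 13 = [9, 3, 1, 10, 12].
  S_2 = Σ v_i α_i^2 r_i = 2·9·1 + 8·3·6 + 3·1·9 + 3·10·0 + 10·12·3 = 549 ≡ 3.
  S = (3, 3, 3) ≠ 0, so r is not a codeword (an error is present).
Step 3: locate the error. For a single error e at position i, S_ℓ = v_i·e·α_i^ℓ, so α_err = S_1/S_0.
  S_0^{−1} = 3^{−1} = 9 (mod 13), so α_err = 3·9 = 27 ≡ 1 = α_3. Error position i = 3.
  Consistency check: S_2/S_1 = 3·9 = 27 ≡ 1 = α_err ✓ (single-error assumption holds).
Step 4: error magnitude e = S_0/v_3 = S_0·∏_{j≠3}(α_3 − α_j) = 3·9 = 27 ≡ 1 (mod 13).
Step 5: correct position 3: c_3 = r_3 − e = 9 − 1 ≡ 8 (mod 13). Hence c = [1, 6, 8, 0, 3].
  Check: interpolating c through the α_i gives m(x) = 5 + 3·x (degree < 2) with m(α_i) = c_i for every i, so c is indeed a codeword.


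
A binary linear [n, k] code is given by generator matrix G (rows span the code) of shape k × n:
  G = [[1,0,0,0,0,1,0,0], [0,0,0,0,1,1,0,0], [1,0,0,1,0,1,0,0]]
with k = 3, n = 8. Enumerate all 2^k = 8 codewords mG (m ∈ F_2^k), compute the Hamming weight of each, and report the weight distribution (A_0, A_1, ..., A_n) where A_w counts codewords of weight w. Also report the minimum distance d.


Weight distribution: A_0 = 1, A_1 = 1, A_2 = 3, A_3 = 3. Minimum distance d = 1.

Enumerate all 2^3 = 8 messages m ∈ F_2^3.
For each, compute codeword c = mG in F_2^8, then tally its weight.
  m = 000 → c = 00000000, weight = 0.
  m = 100 → c = 10000100, weight = 2.
  m = 010 → c = 00001100, weight = 2.
  m = 110 → c = 10001000, weight = 2.
  m = 001 → c = 10010100, weight = 3.
  m = 101 → c = 00010000, weight = 1.
  m = 011 → c = 10011000, weight = 3.
  m = 111 → c = 00011100, weight = 3.
Tally weights:
  weight 0: 1 codewords.
  weight 1: 1 codewords.
  weight 2: 3 codewords.
  weight 3: 3 codewords.
Minimum distance d = smallest w > 0 with A_w > 0 = 1.
Sanity: Σ A_w = 8 = 2^3 = 8 ✓.


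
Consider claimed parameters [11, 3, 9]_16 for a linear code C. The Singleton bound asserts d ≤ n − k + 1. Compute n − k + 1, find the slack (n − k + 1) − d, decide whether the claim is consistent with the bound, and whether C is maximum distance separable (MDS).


Singleton RHS = n − k + 1 = 9, slack = 0, bound satisfied, MDS.

Singleton bound: d ≤ n − k + 1.
Here n = 11, k = 3, so n − k + 1 = 9.
Given d = 9, check d ≤ 9: YES.
Slack = (n − k + 1) − d = 0.
The code is MDS (slack = 0).
Description: the claimed parameters are [11, 3, 9]_16; such a code would be MDS (meets Singleton bound).


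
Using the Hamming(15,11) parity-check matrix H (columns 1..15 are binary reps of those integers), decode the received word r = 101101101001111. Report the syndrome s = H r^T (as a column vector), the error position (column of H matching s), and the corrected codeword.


s = (1, 1, 1, 0)^T, error position = 14, corrected codeword c = 101101101001101

Compute s = H r^T mod 2 one row at a time:
  s_1 = 0 + 1 + 0 + 0 + 1 + 1 + 1 + 1 = 5 ≡ 1 (mod 2).
  s_2 = 1 + 0 + 1 + 1 + 1 + 1 + 1 + 1 = 7 ≡ 1 (mod 2).
  s_3 = 0 + 1 + 1 + 1 + 0 + 0 + 1 + 1 = 5 ≡ 1 (mod 2).
  s_4 = 1 + 1 + 0 + 1 + 1 + 0 + 1 + 1 = 6 ≡ 0 (mod 2).
s = (1, 1, 1, 0)^T — this equals column 14 of H (binary 1110), so error is at position 14.
Correct: flip bit 14 of r = 101101101001111 to get c = 101101101001101.


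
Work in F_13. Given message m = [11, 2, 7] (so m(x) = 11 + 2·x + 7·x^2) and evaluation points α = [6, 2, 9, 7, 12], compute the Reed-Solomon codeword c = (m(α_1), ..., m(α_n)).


c = [2, 4, 11, 4, 3]

Message polynomial: m(x) = 11 + 2·x + 7·x^2 (mod 13).
For each evaluation point α_i, compute m(α_i) mod 13:
  α_1 = 6: Horner steps 7 → 5 → 2, so m(6) = 2.
  α_2 = 2: Horner steps 7 → 3 → 4, so m(2) = 4.
  α_3 = 9: Horner steps 7 → 0 → 11, so m(9) = 11.
  α_4 = 7: Horner steps 7 → 12 → 4, so m(7) = 4.
  α_5 = 12: Horner steps 7 → 8 → 3, so m(12) = 3.
Codeword c = [2, 4, 11, 4, 3] ∈ F_13^5.


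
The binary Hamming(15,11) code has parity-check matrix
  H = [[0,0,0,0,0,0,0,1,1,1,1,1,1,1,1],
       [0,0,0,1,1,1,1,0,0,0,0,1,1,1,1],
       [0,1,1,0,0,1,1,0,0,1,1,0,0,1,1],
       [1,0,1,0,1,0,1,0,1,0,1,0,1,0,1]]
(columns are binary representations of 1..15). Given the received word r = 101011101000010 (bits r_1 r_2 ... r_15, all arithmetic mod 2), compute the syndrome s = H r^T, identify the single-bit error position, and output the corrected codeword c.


s = (0, 0, 0, 1)^T, error position = 1, corrected codeword c = 001011101000010

Compute s = H r^T mod 2 one row at a time:
  s_1 = 0 + 1 + 0 + 0 + 0 + 0 + 1 + 0 = 2 ≡ 0 (mod 2).
  s_2 = 0 + 1 + 1 + 1 + 0 + 0 + 1 + 0 = 4 ≡ 0 (mod 2).
  s_3 = 0 + 1 + 1 + 1 + 0 + 0 + 1 + 0 = 4 ≡ 0 (mod 2).
  s_4 = 1 + 1 + 1 + 1 + 1 + 0 + 0 + 0 = 5 ≡ 1 (mod 2).
s = (0, 0, 0, 1)^T — this equals column 1 of H (binary 0001), so error is at position 1.
Correct: flip bit 1 of r = 101011101000010 to get c = 001011101000010.


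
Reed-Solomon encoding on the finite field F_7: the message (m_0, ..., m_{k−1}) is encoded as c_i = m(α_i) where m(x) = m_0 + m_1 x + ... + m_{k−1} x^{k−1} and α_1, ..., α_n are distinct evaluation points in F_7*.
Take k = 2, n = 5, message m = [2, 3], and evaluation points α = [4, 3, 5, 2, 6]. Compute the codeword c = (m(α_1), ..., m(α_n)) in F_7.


c = [0, 4, 3, 1, 6]

Message polynomial: m(x) = 2 + 3·x (mod 7).
For each evaluation point α_i, compute m(α_i) mod 7:
  α_1 = 4: Horner steps 3 → 0, so m(4) = 0.
  α_2 = 3: Horner steps 3 → 4, so m(3) = 4.
  α_3 = 5: Horner steps 3 → 3, so m(5) = 3.
  α_4 = 2: Horner steps 3 → 1, so m(2) = 1.
  α_5 = 6: Horner steps 3 → 6, so m(6) = 6.
Codeword c = [0, 4, 3, 1, 6] ∈ F_7^5.


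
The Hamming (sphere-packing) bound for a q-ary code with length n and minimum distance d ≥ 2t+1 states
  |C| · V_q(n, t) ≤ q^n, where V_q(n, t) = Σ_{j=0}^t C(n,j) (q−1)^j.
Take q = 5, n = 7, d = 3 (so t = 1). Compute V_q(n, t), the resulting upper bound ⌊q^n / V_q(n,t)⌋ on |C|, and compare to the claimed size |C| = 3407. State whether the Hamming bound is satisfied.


V_q(n, t) = 29, q^n = 78125, Hamming bound = 2693, |C| = 3407 > bound (violated).

Step 1: Compute V_q(n, t) = Σ_{j=0}^1 C(n, j) (q−1)^j.
  j = 0: C(7,0)·(4)^0 = 1·1 = 1.
  j = 1: C(7,1)·(4)^1 = 7·4 = 28.
  V_q(n, t) = 1 + 28 = 29.
Step 2: q^n = 5^7 = 78125.
Step 3: Hamming bound ⌊q^n / V_q(n,t)⌋ = ⌊78125/29⌋ = 2693.
Step 4: Compare |C| = 3407 to 2693: violated.
The claimed |C| lies above the Hamming bound, so no 5-ary code of length 7 with d ≥ 3 can have 3407 codewords.


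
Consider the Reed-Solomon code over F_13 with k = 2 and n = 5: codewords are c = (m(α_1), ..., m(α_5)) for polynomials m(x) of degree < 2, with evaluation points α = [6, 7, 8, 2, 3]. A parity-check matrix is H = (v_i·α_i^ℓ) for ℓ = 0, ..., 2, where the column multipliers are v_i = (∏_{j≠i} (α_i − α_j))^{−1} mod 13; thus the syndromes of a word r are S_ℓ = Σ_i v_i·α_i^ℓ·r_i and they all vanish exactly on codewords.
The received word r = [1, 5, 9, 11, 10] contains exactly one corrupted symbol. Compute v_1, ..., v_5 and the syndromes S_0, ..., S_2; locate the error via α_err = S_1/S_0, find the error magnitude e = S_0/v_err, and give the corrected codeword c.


S = (12, 10, 4), error at position 5, error magnitude e = 8, c = [1, 5, 9, 11, 2].

Step 1: column multipliers v_i = (∏_{j≠i}(α_i − α_j))^{−1} mod 13.
  i = 1 (α = 6): (6−7)(6−8)(6−2)(6−3) = (−1)·(−2)·4·3 = 24 ≡ 11, so v_1 = 11^{−1} = 6 (mod 13).
  i = 2 (α = 7): (7−6)(7−8)(7−2)(7−3) = 1·(−1)·5·4 = −20 ≡ 6, so v_2 = 6^{−1} = 11 (mod 13).
  i = 3 (α = 8): (8−6)(8−7)(8−2)(8−3) = 2·1·6·5 = 60 ≡ 8, so v_3 = 8^{−1} = 5 (mod 13).
  i = 4 (α = 2): (2−6)(2−7)(2−8)(2−3) = (−4)·(−5)·(−6)·(−1) = 120 ≡ 3, so v_4 = 3^{−1} = 9 (mod 13).
  i = 5 (α = 3): (3−6)(3−7)(3−8)(3−2) = (−3)·(−4)·(−5)·1 = −60 ≡ 5, so v_5 = 5^{−1} = 8 (mod 13).
  v = [6, 11, 5, 9, 8].
Step 2: syndromes of r = [1, 5, 9, 11, 10] (all sums mod 13).
  S_0 = Σ v_i r_i = 6·1 + 11·5 + 5·9 + 9·11 + 8·10 = 285 ≡ 12.
  S_1 = Σ v_i α_i r_i = 6·6·1 + 11·7·5 + 5·8·9 + 9·2·11 + 8·3·10 = 1219 ≡ 10.
  α_i^2 mod 13 = [10, 10, 12, 4, 9].
  S_2 = Σ v_i α_i^2 r_i = 6·10·1 + 11·10·5 + 5·12·9 + 9·4·11 + 8·9·10 = 2266 ≡ 4.
  S = (12, 10, 4) ≠ 0, so r is not a codeword (an error is present).
Step 3: locate the error. For a single error e at position i, S_ℓ = v_i·e·α_i^ℓ, so α_err = S_1/S_0.
  S_0^{−1} = 12^{−1} = 12 (mod 13), so α_err = 10·12 = 120 ≡ 3 = α_5. Error position i = 5.
  Consistency check: S_2/S_1 = 4·4 = 16 ≡ 3 = α_err ✓ (single-error assumption holds).
Step 4: error magnitude e = S_0/v_5 = S_0·∏_{j≠5}(α_5 − α_j) = 12·5 = 60 ≡ 8 (mod 13).
Step 5: correct position 5: c_5 = r_5 − e = 10 − 8 ≡ 2 (mod 13). Hence c = [1, 5, 9, 11, 2].
  Check: interpolating c through the α_i gives m(x) = 3 + 4·x (degree < 2) with m(α_i) = c_i for every i, so c is indeed a codeword.


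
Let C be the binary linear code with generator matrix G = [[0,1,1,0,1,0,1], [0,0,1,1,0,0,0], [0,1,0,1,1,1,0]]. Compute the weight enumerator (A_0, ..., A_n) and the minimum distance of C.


Weight distribution: A_0 = 1, A_2 = 2, A_4 = 5. Minimum distance d = 2.

Enumerate all 2^3 = 8 messages m ∈ F_2^3.
For each, compute codeword c = mG in F_2^7, then tally its weight.
  m = 000 → c = 0000000, weight = 0.
  m = 100 → c = 0110101, weight = 4.
  m = 010 → c = 0011000, weight = 2.
  m = 110 → c = 0101101, weight = 4.
  m = 001 → c = 0101110, weight = 4.
  m = 101 → c = 0011011, weight = 4.
  m = 011 → c = 0110110, weight = 4.
  m = 111 → c = 0000011, weight = 2.
Tally weights:
  weight 0: 1 codewords.
  weight 2: 2 codewords.
  weight 4: 5 codewords.
Minimum distance d = smallest w > 0 with A_w > 0 = 2.
Sanity: Σ A_w = 8 = 2^3 = 8 ✓.


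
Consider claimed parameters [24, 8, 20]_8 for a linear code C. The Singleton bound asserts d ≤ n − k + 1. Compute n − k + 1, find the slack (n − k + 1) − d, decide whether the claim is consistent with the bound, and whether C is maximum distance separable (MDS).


Singleton RHS = n − k + 1 = 17, slack = -3, bound violated (no such code; not MDS).

Singleton bound: d ≤ n − k + 1.
Here n = 24, k = 8, so n − k + 1 = 17.
Given d = 20, check d ≤ 17: NO.
Slack = (n − k + 1) − d = -3.
The slack is negative: d = 20 exceeds n − k + 1 = 17 by 3, so the Singleton bound is violated and no linear [24, 8, 20]_8 code can exist. In particular it is not MDS (MDS requires d = n − k + 1 exactly).
Description: the claimed parameters are [24, 8, 20]_8; such a code would be impossible (violates the Singleton bound).


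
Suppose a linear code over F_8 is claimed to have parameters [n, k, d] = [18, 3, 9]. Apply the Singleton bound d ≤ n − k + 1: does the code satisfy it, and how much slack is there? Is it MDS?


Singleton RHS = n − k + 1 = 16, slack = 7, bound satisfied, not MDS.

Singleton bound: d ≤ n − k + 1.
Here n = 18, k = 3, so n − k + 1 = 16.
Given d = 9, check d ≤ 16: YES.
Slack = (n − k + 1) − d = 7.
The code is NOT MDS (slack = 7 > 0).
Description: the claimed parameters are [18, 3, 9]_8; such a code would be non-MDS.


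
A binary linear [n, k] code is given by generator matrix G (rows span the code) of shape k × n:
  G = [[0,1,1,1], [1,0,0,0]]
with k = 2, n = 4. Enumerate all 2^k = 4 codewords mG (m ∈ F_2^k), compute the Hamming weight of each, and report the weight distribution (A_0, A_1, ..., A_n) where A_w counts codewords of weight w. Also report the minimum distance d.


Weight distribution: A_0 = 1, A_1 = 1, A_3 = 1, A_4 = 1. Minimum distance d = 1.

Enumerate all 2^2 = 4 messages m ∈ F_2^2.
For each, compute codeword c = mG in F_2^4, then tally its weight.
  m = 00 → c = 0000, weight = 0.
  m = 10 → c = 0111, weight = 3.
  m = 01 → c = 1000, weight = 1.
  m = 11 → c = 1111, weight = 4.
Tally weights:
  weight 0: 1 codewords.
  weight 1: 1 codewords.
  weight 3: 1 codewords.
  weight 4: 1 codewords.
Minimum distance d = smallest w > 0 with A_w > 0 = 1.
Sanity: Σ A_w = 4 = 2^2 = 4 ✓.


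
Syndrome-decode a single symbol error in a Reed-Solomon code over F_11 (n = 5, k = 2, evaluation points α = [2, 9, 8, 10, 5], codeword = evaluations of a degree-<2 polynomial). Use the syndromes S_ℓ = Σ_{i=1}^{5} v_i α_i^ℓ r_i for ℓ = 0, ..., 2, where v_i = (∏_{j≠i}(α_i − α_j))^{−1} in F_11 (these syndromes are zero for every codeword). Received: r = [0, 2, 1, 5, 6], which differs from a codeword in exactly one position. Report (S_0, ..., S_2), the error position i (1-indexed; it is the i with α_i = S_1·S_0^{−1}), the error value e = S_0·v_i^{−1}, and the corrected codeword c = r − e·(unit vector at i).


S = (2, 7, 8), error at position 2, error magnitude e = 10, c = [0, 3, 1, 5, 6].

Step 1: column multipliers v_i = (∏_{j≠i}(α_i − α_j))^{−1} mod 11.
  i = 1 (α = 2): (2−9)(2−8)(2−10)(2−5) = (−7)·(−6)·(−8)·(−3) = 1008 ≡ 7, so v_1 = 7^{−1} = 8 (mod 11).
  i = 2 (α = 9): (9−2)(9−8)(9−10)(9−5) = 7·1·(−1)·4 = −28 ≡ 5, so v_2 = 5^{−1} = 9 (mod 11).
  i = 3 (α = 8): (8−2)(8−9)(8−10)(8−5) = 6·(−1)·(−2)·3 = 36 ≡ 3, so v_3 = 3^{−1} = 4 (mod 11).
  i = 4 (α = 10): (10−2)(10−9)(10−8)(10−5) = 8·1·2·5 = 80 ≡ 3, so v_4 = 3^{−1} = 4 (mod 11).
  i = 5 (α = 5): (5−2)(5−9)(5−8)(5−10) = 3·(−4)·(−3)·(−5) = −180 ≡ 7, so v_5 = 7^{−1} = 8 (mod 11).
  v = [8, 9, 4, 4, 8].
Step 2: syndromes of r = [0, 2, 1, 5, 6] (all sums mod 11).
  S_0 = Σ v_i r_i = 8·0 + 9·2 + 4·1 + 4·5 + 8·6 = 90 ≡ 2.
  S_1 = Σ v_i α_i r_i = 8·2·0 + 9·9·2 + 4·8·1 + 4·10·5 + 8·5·6 = 634 ≡ 7.
  α_i^2 mod 11 = [4, 4, 9, 1, 3].
  S_2 = Σ v_i α_i^2 r_i = 8·4·0 + 9·4·2 + 4·9·1 + 4·1·5 + 8·3·6 = 272 ≡ 8.
  S = (2, 7, 8) ≠ 0, so r is not a codeword (an error is present).
Step 3: locate the error. For a single error e at position i, S_ℓ = v_i·e·α_i^ℓ, so α_err = S_1/S_0.
  S_0^{−1} = 2^{−1} = 6 (mod 11), so α_err = 7·6 = 42 ≡ 9 = α_2. Error position i = 2.
  Consistency check: S_2/S_1 = 8·8 = 64 ≡ 9 = α_err ✓ (single-error assumption holds).
Step 4: error magnitude e = S_0/v_2 = S_0·∏_{j≠2}(α_2 − α_j) = 2·5 = 10 ≡ 10 (mod 11).
Step 5: correct position 2: c_2 = r_2 − e = 2 − 10 ≡ 3 (mod 11). Hence c = [0, 3, 1, 5, 6].
  Check: interpolating c through the α_i gives m(x) = 7 + 2·x (degree < 2) with m(α_i) = c_i for every i, so c is indeed a codeword.


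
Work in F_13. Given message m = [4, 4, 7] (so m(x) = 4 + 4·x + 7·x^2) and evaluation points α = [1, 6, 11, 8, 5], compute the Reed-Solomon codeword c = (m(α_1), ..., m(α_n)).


c = [2, 7, 11, 3, 4]

Message polynomial: m(x) = 4 + 4·x + 7·x^2 (mod 13).
For each evaluation point α_i, compute m(α_i) mod 13:
  α_1 = 1: Horner steps 7 → 11 → 2, so m(1) = 2.
  α_2 = 6: Horner steps 7 → 7 → 7, so m(6) = 7.
  α_3 = 11: Horner steps 7 → 3 → 11, so m(11) = 11.
  α_4 = 8: Horner steps 7 → 8 → 3, so m(8) = 3.
  α_5 = 5: Horner steps 7 → 0 → 4, so m(5) = 4.
Codeword c = [2, 7, 11, 3, 4] ∈ F_13^5.


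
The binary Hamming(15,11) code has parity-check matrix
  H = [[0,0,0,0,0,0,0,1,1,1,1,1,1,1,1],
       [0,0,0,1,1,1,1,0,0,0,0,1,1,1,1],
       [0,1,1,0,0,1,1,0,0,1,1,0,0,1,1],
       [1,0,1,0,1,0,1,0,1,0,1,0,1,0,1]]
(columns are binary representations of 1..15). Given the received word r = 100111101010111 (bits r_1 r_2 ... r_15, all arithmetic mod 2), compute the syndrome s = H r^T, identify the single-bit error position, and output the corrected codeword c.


s = (1, 1, 1, 1)^T, error position = 15, corrected codeword c = 100111101010110

Compute s = H r^T mod 2 one row at a time:
  s_1 = 0 + 1 + 0 + 1 + 0 + 1 + 1 + 1 = 5 ≡ 1 (mod 2).
  s_2 = 1 + 1 + 1 + 1 + 0 + 1 + 1 + 1 = 7 ≡ 1 (mod 2).
  s_3 = 0 + 0 + 1 + 1 + 0 + 1 + 1 + 1 = 5 ≡ 1 (mod 2).
  s_4 = 1 + 0 + 1 + 1 + 1 + 1 + 1 + 1 = 7 ≡ 1 (mod 2).
s = (1, 1, 1, 1)^T — this equals column 15 of H (binary 1111), so error is at position 15.
Correct: flip bit 15 of r = 100111101010111 to get c = 100111101010110.
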